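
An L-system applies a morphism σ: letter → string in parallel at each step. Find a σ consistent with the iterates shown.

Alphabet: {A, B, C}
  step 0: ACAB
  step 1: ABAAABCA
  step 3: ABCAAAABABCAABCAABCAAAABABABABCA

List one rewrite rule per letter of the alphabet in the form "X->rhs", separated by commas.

  step 0 ⇒ step 1: ACAB ⇒ AB·AA·AB·CA
    A ↦ AB
    B ↦ CA
    C ↦ AA

A->AB, B->CA, C->AA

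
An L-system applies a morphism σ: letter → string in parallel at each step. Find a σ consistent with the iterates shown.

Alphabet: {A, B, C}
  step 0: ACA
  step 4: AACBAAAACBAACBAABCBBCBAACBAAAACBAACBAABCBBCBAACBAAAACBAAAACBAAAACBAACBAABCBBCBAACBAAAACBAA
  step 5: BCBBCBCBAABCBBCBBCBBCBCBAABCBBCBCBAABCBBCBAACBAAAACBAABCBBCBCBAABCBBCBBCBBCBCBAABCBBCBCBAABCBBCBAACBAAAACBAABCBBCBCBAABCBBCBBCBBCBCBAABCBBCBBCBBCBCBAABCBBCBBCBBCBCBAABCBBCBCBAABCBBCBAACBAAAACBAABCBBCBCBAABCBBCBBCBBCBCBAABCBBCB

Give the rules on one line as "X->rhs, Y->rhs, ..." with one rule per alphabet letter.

A->BCB, B->AA, C->CB

  step 4 ⇒ step 5: AACBAAAACBAACBAABCBBCBAACBAAAACBAACBAABCBBCBAACBAAAACBAAAACBAAAACBAACBAABCBBCBAACBAAAACBAA ⇒ BCB·BCB·CB·AA·BCB·BCB·BCB·BCB·CB·AA·BCB·BCB·CB·AA·BCB·BCB·AA·CB·AA·AA·CB·AA·BCB·BCB·CB·AA·BCB·BCB·BCB·BCB·CB·AA·BCB·BCB·CB·AA·BCB·BCB·AA·CB·AA·AA·CB·AA·BCB·BCB·CB·AA·BCB·BCB·BCB·BCB·CB·AA·BCB·BCB·BCB·BCB·CB·AA·BCB·BCB·BCB·BCB·CB·AA·BCB·BCB·CB·AA·BCB·BCB·AA·CB·AA·AA·CB·AA·BCB·BCB·CB·AA·BCB·BCB·BCB·BCB·CB·AA·BCB·BCB
    A ↦ BCB
    B ↦ AA
    C ↦ CB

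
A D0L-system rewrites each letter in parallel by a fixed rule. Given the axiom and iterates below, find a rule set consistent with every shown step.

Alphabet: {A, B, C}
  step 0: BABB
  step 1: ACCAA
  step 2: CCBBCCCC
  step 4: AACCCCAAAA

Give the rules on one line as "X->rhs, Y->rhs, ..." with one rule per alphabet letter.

A->CC, B->A, C->B

  step 1 ⇒ step 2: ACCAA ⇒ CC·B·B·CC·CC
    A ↦ CC
    C ↦ B
  step 0 ⇒ step 1: BABB ⇒ A·CC·A·A
    B ↦ A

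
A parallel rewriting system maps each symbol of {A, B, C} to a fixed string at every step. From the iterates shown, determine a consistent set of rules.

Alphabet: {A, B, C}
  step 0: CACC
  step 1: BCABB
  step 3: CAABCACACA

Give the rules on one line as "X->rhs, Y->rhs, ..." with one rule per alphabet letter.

  step 0 ⇒ step 1: CACC ⇒ B·CA·B·B
    A ↦ CA
    C ↦ B
    B ↦ A  (constrained at step 1)

A->CA, B->A, C->B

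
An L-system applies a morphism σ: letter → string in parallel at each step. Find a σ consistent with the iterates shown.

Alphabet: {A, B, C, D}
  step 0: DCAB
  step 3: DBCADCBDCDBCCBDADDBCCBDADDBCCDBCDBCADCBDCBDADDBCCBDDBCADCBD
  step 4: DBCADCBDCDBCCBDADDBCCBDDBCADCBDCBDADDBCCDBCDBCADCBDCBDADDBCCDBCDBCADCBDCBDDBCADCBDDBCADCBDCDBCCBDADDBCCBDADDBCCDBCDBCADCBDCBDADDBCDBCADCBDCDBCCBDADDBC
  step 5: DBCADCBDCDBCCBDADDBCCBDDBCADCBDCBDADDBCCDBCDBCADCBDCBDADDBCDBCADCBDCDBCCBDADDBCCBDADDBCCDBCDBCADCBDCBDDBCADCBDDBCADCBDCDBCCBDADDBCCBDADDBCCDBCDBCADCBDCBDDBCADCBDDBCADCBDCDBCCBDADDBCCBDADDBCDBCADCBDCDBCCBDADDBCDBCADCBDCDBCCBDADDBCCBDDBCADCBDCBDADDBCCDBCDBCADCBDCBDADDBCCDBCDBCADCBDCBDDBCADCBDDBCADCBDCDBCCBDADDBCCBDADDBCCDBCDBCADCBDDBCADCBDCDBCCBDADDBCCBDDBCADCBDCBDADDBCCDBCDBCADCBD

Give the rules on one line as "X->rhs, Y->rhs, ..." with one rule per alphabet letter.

A->C, B->AD, C->CBD, D->DBC

  step 4 ⇒ step 5: DBCADCBDCDBCCBDADDBCCBDDBCADCBDCBDADDBCCDBCDBCADCBDCBDADDBCCDBCDBCADCBDCBDDBCADCBDDBCADCBDCDBCCBDADDBCCBDADDBCCDBCDBCADCBDCBDADDBCDBCADCBDCDBCCBDADDBC ⇒ DBC·AD·CBD·C·DBC·CBD·AD·DBC·CBD·DBC·AD·CBD·CBD·AD·DBC·C·DBC·DBC·AD·CBD·CBD·AD·DBC·DBC·AD·CBD·C·DBC·CBD·AD·DBC·CBD·AD·DBC·C·DBC·DBC·AD·CBD·CBD·DBC·AD·CBD·DBC·AD·CBD·C·DBC·CBD·AD·DBC·CBD·AD·DBC·C·DBC·DBC·AD·CBD·CBD·DBC·AD·CBD·DBC·AD·CBD·C·DBC·CBD·AD·DBC·CBD·AD·DBC·DBC·AD·CBD·C·DBC·CBD·AD·DBC·DBC·AD·CBD·C·DBC·CBD·AD·DBC·CBD·DBC·AD·CBD·CBD·AD·DBC·C·DBC·DBC·AD·CBD·CBD·AD·DBC·C·DBC·DBC·AD·CBD·CBD·DBC·AD·CBD·DBC·AD·CBD·C·DBC·CBD·AD·DBC·CBD·AD·DBC·C·DBC·DBC·AD·CBD·DBC·AD·CBD·C·DBC·CBD·AD·DBC·CBD·DBC·AD·CBD·CBD·AD·DBC·C·DBC·DBC·AD·CBD
    A ↦ C
    B ↦ AD
    C ↦ CBD
    D ↦ DBC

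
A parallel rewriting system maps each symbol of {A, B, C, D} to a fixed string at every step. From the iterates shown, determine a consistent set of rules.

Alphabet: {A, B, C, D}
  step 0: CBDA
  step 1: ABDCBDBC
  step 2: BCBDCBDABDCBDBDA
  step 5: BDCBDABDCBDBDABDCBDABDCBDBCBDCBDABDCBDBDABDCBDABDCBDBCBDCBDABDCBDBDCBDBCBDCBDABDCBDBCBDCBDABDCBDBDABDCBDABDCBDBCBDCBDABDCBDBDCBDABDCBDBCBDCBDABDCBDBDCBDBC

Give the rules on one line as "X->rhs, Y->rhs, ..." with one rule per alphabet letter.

  step 1 ⇒ step 2: ABDCBDBC ⇒ BC·BD·CBD·A·BD·CBD·BD·A
    A ↦ BC
    B ↦ BD
    C ↦ A
    D ↦ CBD

A->BC, B->BD, C->A, D->CBD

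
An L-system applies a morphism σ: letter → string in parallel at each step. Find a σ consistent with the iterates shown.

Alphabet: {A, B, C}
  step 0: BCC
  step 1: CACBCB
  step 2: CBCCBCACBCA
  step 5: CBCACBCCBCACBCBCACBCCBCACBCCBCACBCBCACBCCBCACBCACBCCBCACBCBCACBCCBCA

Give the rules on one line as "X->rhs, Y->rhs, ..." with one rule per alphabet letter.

A->C, B->CA, C->CB

  step 1 ⇒ step 2: CACBCB ⇒ CB·C·CB·CA·CB·CA
    A ↦ C
    B ↦ CA
    C ↦ CB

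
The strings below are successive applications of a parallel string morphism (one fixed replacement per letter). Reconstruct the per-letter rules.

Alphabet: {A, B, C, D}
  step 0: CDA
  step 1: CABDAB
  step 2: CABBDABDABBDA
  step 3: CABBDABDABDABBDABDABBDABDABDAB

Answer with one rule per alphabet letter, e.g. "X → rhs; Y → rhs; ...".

A->B, B->BDA, C->CA, D->BDA

  step 2 ⇒ step 3: CABBDABDABBDA ⇒ CA·B·BDA·BDA·BDA·B·BDA·BDA·B·BDA·BDA·BDA·B
    A ↦ B
    B ↦ BDA
    C ↦ CA
    D ↦ BDA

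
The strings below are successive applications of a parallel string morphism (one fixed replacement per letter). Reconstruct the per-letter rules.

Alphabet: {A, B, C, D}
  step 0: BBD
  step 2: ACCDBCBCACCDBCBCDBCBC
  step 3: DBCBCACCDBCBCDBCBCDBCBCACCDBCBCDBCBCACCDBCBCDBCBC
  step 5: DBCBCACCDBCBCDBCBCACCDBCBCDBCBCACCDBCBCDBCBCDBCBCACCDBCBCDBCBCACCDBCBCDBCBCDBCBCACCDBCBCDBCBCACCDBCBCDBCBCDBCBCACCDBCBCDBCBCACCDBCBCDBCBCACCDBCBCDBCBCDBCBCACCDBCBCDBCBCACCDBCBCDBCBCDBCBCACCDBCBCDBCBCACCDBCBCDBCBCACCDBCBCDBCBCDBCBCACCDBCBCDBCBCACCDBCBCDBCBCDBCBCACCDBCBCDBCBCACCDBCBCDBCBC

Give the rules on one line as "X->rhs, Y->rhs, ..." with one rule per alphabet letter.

A->D, B->DBC, C->BC, D->ACC

  step 2 ⇒ step 3: ACCDBCBCACCDBCBCDBCBC ⇒ D·BC·BC·ACC·DBC·BC·DBC·BC·D·BC·BC·ACC·DBC·BC·DBC·BC·ACC·DBC·BC·DBC·BC
    A ↦ D
    B ↦ DBC
    C ↦ BC
    D ↦ ACC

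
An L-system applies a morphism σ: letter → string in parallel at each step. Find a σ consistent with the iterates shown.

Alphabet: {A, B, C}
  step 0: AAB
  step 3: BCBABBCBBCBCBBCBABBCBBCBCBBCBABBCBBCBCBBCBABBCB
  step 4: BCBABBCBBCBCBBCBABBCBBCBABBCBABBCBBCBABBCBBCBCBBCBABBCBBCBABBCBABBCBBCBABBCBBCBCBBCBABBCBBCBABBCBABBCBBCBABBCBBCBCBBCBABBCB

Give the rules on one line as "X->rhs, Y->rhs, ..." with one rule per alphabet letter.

A->BC, B->BCB, C->AB

  step 3 ⇒ step 4: BCBABBCBBCBCBBCBABBCBBCBCBBCBABBCBBCBCBBCBABBCB ⇒ BCB·AB·BCB·BC·BCB·BCB·AB·BCB·BCB·AB·BCB·AB·BCB·BCB·AB·BCB·BC·BCB·BCB·AB·BCB·BCB·AB·BCB·AB·BCB·BCB·AB·BCB·BC·BCB·BCB·AB·BCB·BCB·AB·BCB·AB·BCB·BCB·AB·BCB·BC·BCB·BCB·AB·BCB
    A ↦ BC
    B ↦ BCB
    C ↦ AB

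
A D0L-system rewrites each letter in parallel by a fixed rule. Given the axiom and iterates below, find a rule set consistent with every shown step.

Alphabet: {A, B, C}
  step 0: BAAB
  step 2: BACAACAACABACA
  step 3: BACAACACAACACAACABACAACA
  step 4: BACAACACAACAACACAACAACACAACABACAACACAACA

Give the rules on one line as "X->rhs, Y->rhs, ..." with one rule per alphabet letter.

A->CA, B->BA, C->A

  step 3 ⇒ step 4: BACAACACAACACAACABACAACA ⇒ BA·CA·A·CA·CA·A·CA·A·CA·CA·A·CA·A·CA·CA·A·CA·BA·CA·A·CA·CA·A·CA
    A ↦ CA
    B ↦ BA
    C ↦ A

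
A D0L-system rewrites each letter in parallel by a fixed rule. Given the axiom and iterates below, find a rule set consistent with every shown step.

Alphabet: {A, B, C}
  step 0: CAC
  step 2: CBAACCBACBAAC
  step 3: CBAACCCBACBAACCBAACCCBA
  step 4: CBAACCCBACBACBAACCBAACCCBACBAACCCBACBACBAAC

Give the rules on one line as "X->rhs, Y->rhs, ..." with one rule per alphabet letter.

  step 3 ⇒ step 4: CBAACCCBACBAACCBAACCCBA ⇒ CBA·A·C·C·CBA·CBA·CBA·A·C·CBA·A·C·C·CBA·CBA·A·C·C·CBA·CBA·CBA·A·C
    A ↦ C
    B ↦ A
    C ↦ CBA

A->C, B->A, C->CBA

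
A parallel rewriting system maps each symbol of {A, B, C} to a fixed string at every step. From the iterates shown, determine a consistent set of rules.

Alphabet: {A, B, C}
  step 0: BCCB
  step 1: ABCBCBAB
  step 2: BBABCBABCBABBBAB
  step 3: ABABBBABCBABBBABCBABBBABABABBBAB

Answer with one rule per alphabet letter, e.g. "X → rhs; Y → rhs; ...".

  step 2 ⇒ step 3: BBABCBABCBABBBAB ⇒ AB·AB·BB·AB·CB·AB·BB·AB·CB·AB·BB·AB·AB·AB·BB·AB
    A ↦ BB
    B ↦ AB
    C ↦ CB

A->BB, B->AB, C->CB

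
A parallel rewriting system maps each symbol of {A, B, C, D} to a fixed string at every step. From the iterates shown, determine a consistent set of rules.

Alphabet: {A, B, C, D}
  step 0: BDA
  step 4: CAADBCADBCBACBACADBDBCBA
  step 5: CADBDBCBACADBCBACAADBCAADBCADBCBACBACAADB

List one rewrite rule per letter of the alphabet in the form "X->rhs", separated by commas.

A->DB, B->A, C->CA, D->CB

  step 4 ⇒ step 5: CAADBCADBCBACBACADBDBCBA ⇒ CA·DB·DB·CB·A·CA·DB·CB·A·CA·A·DB·CA·A·DB·CA·DB·CB·A·CB·A·CA·A·DB
    A ↦ DB
    B ↦ A
    C ↦ CA
    D ↦ CB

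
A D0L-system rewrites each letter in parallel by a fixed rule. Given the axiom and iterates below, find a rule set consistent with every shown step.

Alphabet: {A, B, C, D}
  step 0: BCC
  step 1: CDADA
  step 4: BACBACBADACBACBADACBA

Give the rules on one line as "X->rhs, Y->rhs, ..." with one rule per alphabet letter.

  step 0 ⇒ step 1: BCC ⇒ C·DA·DA
    B ↦ C
    C ↦ DA
    A ↦ BA  (constrained at step 1)
    D ↦ A  (constrained at step 1)

A->BA, B->C, C->DA, D->A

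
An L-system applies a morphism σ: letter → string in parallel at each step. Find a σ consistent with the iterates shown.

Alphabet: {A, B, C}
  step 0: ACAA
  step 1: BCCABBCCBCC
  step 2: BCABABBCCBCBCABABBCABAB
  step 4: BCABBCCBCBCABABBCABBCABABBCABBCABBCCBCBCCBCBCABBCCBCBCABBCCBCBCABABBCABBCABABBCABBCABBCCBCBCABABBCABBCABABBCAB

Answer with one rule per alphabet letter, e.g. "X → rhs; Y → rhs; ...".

A->BCC, B->BC, C->AB

  step 1 ⇒ step 2: BCCABBCCBCC ⇒ BC·AB·AB·BCC·BC·BC·AB·AB·BC·AB·AB
    A ↦ BCC
    B ↦ BC
    C ↦ AB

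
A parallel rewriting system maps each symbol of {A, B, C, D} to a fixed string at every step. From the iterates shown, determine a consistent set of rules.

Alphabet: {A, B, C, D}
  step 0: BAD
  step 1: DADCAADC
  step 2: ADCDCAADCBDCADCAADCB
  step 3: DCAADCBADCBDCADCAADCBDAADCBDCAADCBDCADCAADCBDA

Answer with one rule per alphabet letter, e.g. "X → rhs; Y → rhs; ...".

  step 2 ⇒ step 3: ADCDCAADCBDCADCAADCB ⇒ DCA·ADC·B·ADC·B·DCA·DCA·ADC·B·DA·ADC·B·DCA·ADC·B·DCA·DCA·ADC·B·DA
    A ↦ DCA
    B ↦ DA
    C ↦ B
    D ↦ ADC

A->DCA, B->DA, C->B, D->ADC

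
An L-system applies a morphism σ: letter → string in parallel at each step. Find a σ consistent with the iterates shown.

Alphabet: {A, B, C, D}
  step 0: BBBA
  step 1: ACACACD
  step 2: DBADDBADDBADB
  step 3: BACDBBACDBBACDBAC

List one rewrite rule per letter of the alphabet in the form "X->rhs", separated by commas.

A->D, B->AC, C->BAD, D->B

  step 2 ⇒ step 3: DBADDBADDBADB ⇒ B·AC·D·B·B·AC·D·B·B·AC·D·B·AC
    A ↦ D
    B ↦ AC
    D ↦ B
  step 1 ⇒ step 2: ACACACD ⇒ D·BAD·D·BAD·D·BAD·B
    C ↦ BAD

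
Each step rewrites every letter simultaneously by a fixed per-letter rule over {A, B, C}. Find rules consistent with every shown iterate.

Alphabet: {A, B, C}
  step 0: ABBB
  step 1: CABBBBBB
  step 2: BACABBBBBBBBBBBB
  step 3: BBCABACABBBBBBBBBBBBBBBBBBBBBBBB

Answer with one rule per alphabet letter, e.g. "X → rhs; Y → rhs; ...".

A->CA, B->BB, C->BA

  step 2 ⇒ step 3: BACABBBBBBBBBBBB ⇒ BB·CA·BA·CA·BB·BB·BB·BB·BB·BB·BB·BB·BB·BB·BB·BB
    A ↦ CA
    B ↦ BB
    C ↦ BA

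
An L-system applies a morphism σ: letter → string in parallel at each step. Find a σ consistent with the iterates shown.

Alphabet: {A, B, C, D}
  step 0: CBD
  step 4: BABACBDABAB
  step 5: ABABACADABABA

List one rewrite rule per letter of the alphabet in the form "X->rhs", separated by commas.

  step 4 ⇒ step 5: BABACBDABAB ⇒ A·B·A·B·AC·A·DA·B·A·B·A
    A ↦ B
    B ↦ A
    C ↦ AC
    D ↦ DA

A->B, B->A, C->AC, D->DA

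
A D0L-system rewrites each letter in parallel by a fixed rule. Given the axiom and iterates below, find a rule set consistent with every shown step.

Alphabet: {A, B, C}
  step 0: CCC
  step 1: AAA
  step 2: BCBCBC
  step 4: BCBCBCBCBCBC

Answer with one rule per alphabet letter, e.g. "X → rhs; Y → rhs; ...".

A->BC, B->A, C->A

  step 1 ⇒ step 2: AAA ⇒ BC·BC·BC
    A ↦ BC
    B ↦ A  (constrained at step 2)
  step 0 ⇒ step 1: CCC ⇒ A·A·A
    C ↦ A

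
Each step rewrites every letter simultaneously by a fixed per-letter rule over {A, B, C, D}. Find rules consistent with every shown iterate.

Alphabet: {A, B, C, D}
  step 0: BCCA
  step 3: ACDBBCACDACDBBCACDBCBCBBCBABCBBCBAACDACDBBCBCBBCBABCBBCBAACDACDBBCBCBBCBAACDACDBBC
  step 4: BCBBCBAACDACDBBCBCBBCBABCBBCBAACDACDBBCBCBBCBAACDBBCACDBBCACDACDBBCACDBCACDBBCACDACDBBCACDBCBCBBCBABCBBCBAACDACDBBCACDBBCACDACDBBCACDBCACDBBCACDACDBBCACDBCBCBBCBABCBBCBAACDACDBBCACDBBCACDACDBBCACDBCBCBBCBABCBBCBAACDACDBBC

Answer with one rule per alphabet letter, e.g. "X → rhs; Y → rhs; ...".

A->BC, B->ACD, C->BBC, D->BA

  step 3 ⇒ step 4: ACDBBCACDACDBBCACDBCBCBBCBABCBBCBAACDACDBBCBCBBCBABCBBCBAACDACDBBCBCBBCBAACDACDBBC ⇒ BC·BBC·BA·ACD·ACD·BBC·BC·BBC·BA·BC·BBC·BA·ACD·ACD·BBC·BC·BBC·BA·ACD·BBC·ACD·BBC·ACD·ACD·BBC·ACD·BC·ACD·BBC·ACD·ACD·BBC·ACD·BC·BC·BBC·BA·BC·BBC·BA·ACD·ACD·BBC·ACD·BBC·ACD·ACD·BBC·ACD·BC·ACD·BBC·ACD·ACD·BBC·ACD·BC·BC·BBC·BA·BC·BBC·BA·ACD·ACD·BBC·ACD·BBC·ACD·ACD·BBC·ACD·BC·BC·BBC·BA·BC·BBC·BA·ACD·ACD·BBC
    A ↦ BC
    B ↦ ACD
    C ↦ BBC
    D ↦ BA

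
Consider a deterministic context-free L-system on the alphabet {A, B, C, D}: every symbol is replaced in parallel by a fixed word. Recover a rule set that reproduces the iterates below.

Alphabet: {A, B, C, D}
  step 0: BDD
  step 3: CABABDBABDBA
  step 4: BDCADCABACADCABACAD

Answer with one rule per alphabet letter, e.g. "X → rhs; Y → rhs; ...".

  step 3 ⇒ step 4: CABABDBABDBA ⇒ B·D·CA·D·CA·BA·CA·D·CA·BA·CA·D
    A ↦ D
    B ↦ CA
    C ↦ B
    D ↦ BA

A->D, B->CA, C->B, D->BA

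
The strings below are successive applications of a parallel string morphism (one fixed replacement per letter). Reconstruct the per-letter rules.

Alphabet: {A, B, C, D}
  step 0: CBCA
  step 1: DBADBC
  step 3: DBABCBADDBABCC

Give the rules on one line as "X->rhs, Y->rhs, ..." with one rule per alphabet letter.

A->BC, B->BA, C->D, D->C

  step 0 ⇒ step 1: CBCA ⇒ D·BA·D·BC
    A ↦ BC
    B ↦ BA
    C ↦ D
    D ↦ C  (constrained at step 1)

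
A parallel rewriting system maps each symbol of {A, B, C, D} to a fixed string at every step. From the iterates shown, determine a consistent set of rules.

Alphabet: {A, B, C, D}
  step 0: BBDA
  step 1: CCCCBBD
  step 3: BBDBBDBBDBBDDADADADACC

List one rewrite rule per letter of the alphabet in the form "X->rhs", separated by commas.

  step 0 ⇒ step 1: BBDA ⇒ CC·CC·B·BD
    A ↦ BD
    B ↦ CC
    D ↦ B
    C ↦ DA  (constrained at step 1)

A->BD, B->CC, C->DA, D->B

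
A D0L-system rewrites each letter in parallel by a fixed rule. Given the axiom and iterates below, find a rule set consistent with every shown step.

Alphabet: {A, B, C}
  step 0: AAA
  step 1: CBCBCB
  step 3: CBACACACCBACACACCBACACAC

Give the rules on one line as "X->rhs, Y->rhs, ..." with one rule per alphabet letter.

  step 0 ⇒ step 1: AAA ⇒ CB·CB·CB
    A ↦ CB
    B ↦ CC  (constrained at step 1)
    C ↦ AC  (constrained at step 1)

A->CB, B->CC, C->AC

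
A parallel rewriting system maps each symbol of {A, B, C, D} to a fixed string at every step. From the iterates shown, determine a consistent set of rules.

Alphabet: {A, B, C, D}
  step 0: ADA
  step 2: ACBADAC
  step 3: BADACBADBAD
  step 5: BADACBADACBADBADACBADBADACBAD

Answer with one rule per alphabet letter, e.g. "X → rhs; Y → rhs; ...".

A->B, B->AC, C->AD, D->AD

  step 2 ⇒ step 3: ACBADAC ⇒ B·AD·AC·B·AD·B·AD
    A ↦ B
    B ↦ AC
    C ↦ AD
    D ↦ AD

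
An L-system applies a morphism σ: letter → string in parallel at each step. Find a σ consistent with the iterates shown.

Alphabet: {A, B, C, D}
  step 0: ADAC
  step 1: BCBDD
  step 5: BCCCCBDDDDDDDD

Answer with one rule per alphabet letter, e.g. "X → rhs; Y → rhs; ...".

  step 0 ⇒ step 1: ADAC ⇒ B·C·B·DD
    A ↦ B
    C ↦ DD
    D ↦ C
    B ↦ A  (constrained at step 1)

A->B, B->A, C->DD, D->C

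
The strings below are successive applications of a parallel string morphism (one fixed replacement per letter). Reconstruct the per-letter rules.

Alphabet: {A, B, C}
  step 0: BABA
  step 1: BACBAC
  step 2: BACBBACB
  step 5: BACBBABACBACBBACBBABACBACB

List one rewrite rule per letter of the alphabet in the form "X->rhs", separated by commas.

  step 1 ⇒ step 2: BACBAC ⇒ BA·C·B·BA·C·B
    A ↦ C
    B ↦ BA
    C ↦ B

A->C, B->BA, C->B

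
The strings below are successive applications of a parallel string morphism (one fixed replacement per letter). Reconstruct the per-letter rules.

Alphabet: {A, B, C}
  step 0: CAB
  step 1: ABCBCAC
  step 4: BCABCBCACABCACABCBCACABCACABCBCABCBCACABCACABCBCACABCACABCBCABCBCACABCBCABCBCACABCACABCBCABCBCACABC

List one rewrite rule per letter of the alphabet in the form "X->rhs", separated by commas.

A->BC, B->AC, C->ABC

  step 0 ⇒ step 1: CAB ⇒ ABC·BC·AC
    A ↦ BC
    B ↦ AC
    C ↦ ABC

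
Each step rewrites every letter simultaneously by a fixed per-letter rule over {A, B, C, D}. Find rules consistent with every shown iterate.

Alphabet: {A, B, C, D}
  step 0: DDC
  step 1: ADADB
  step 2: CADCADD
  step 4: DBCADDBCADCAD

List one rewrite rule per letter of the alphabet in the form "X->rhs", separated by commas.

  step 1 ⇒ step 2: ADADB ⇒ C·AD·C·AD·D
    A ↦ C
    B ↦ D
    D ↦ AD
  step 0 ⇒ step 1: DDC ⇒ AD·AD·B
    C ↦ B

A->C, B->D, C->B, D->AD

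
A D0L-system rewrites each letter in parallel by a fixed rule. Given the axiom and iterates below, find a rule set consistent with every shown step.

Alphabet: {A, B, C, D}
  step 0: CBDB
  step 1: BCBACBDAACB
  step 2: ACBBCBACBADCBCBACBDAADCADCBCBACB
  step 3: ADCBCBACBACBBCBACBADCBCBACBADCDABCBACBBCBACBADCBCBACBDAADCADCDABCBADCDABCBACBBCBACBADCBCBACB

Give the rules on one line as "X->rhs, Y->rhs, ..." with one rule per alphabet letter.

A->ADC, B->ACB, C->BCB, D->DA

  step 2 ⇒ step 3: ACBBCBACBADCBCBACBDAADCADCBCBACB ⇒ ADC·BCB·ACB·ACB·BCB·ACB·ADC·BCB·ACB·ADC·DA·BCB·ACB·BCB·ACB·ADC·BCB·ACB·DA·ADC·ADC·DA·BCB·ADC·DA·BCB·ACB·BCB·ACB·ADC·BCB·ACB
    A ↦ ADC
    B ↦ ACB
    C ↦ BCB
    D ↦ DA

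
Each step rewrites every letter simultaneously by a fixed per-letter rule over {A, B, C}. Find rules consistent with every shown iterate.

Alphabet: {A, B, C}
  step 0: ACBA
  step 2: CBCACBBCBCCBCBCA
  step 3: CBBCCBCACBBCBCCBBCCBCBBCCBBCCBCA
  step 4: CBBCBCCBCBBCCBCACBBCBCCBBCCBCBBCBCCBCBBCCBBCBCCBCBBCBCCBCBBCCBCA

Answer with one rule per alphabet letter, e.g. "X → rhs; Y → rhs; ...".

  step 3 ⇒ step 4: CBBCCBCACBBCBCCBBCCBCBBCCBBCCBCA ⇒ CB·BC·BC·CB·CB·BC·CB·CA·CB·BC·BC·CB·BC·CB·CB·BC·BC·CB·CB·BC·CB·BC·BC·CB·CB·BC·BC·CB·CB·BC·CB·CA
    A ↦ CA
    B ↦ BC
    C ↦ CB

A->CA, B->BC, C->CB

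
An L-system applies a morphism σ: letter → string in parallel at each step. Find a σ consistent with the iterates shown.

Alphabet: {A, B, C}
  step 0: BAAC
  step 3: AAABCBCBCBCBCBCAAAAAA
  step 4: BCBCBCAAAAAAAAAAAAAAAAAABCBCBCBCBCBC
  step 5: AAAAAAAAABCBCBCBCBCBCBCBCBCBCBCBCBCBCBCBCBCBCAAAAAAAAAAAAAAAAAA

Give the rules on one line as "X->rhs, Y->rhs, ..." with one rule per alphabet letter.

A->BC, B->A, C->AA

  step 4 ⇒ step 5: BCBCBCAAAAAAAAAAAAAAAAAABCBCBCBCBCBC ⇒ A·AA·A·AA·A·AA·BC·BC·BC·BC·BC·BC·BC·BC·BC·BC·BC·BC·BC·BC·BC·BC·BC·BC·A·AA·A·AA·A·AA·A·AA·A·AA·A·AA
    A ↦ BC
    B ↦ A
    C ↦ AA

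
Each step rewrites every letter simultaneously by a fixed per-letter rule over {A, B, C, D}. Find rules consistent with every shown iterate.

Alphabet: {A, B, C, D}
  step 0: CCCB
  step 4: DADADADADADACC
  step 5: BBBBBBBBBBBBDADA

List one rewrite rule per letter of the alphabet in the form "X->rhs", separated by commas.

  step 4 ⇒ step 5: DADADADADADACC ⇒ B·B·B·B·B·B·B·B·B·B·B·B·DA·DA
    A ↦ B
    C ↦ DA
    D ↦ B
    B ↦ C  (constrained at step 0)

A->B, B->C, C->DA, D->B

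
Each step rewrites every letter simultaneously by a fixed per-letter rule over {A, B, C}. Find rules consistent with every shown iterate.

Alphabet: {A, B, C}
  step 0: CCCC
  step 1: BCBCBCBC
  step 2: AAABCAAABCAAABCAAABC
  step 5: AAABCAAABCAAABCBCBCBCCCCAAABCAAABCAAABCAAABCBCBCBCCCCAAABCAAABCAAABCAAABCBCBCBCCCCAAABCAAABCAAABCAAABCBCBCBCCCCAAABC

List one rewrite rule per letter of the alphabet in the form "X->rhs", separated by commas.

  step 1 ⇒ step 2: BCBCBCBC ⇒ AAA·BC·AAA·BC·AAA·BC·AAA·BC
    B ↦ AAA
    C ↦ BC
    A ↦ C  (constrained at step 2)

A->C, B->AAA, C->BC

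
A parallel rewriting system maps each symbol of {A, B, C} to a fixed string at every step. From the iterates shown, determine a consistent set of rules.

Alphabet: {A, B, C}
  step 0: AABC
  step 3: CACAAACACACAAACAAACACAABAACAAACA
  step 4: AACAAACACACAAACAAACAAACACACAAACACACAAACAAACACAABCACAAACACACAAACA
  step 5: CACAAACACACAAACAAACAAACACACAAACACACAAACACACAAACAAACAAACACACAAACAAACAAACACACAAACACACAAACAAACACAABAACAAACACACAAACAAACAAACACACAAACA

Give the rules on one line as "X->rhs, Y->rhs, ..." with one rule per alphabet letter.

  step 4 ⇒ step 5: AACAAACACACAAACAAACAAACACACAAACACACAAACAAACACAABCACAAACACACAAACA ⇒ CA·CA·AA·CA·CA·CA·AA·CA·AA·CA·AA·CA·CA·CA·AA·CA·CA·CA·AA·CA·CA·CA·AA·CA·AA·CA·AA·CA·CA·CA·AA·CA·AA·CA·AA·CA·CA·CA·AA·CA·CA·CA·AA·CA·AA·CA·CA·AB·AA·CA·AA·CA·CA·CA·AA·CA·AA·CA·AA·CA·CA·CA·AA·CA
    A ↦ CA
    B ↦ AB
    C ↦ AA

A->CA, B->AB, C->AA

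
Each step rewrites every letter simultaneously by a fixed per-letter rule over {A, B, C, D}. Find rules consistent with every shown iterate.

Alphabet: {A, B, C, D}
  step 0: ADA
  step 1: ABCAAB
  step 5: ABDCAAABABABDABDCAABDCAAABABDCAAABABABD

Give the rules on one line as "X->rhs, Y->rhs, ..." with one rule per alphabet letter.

A->AB, B->D, C->A, D->CA

  step 0 ⇒ step 1: ADA ⇒ AB·CA·AB
    A ↦ AB
    D ↦ CA
    B ↦ D  (constrained at step 1)
    C ↦ A  (constrained at step 1)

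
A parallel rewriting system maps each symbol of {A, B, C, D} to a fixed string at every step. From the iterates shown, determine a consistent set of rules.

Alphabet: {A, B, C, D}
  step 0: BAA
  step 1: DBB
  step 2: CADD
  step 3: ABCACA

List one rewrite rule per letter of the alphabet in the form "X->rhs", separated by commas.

  step 2 ⇒ step 3: CADD ⇒ A·B·CA·CA
    A ↦ B
    C ↦ A
    D ↦ CA
  step 0 ⇒ step 1: BAA ⇒ D·B·B
    B ↦ D

A->B, B->D, C->A, D->CA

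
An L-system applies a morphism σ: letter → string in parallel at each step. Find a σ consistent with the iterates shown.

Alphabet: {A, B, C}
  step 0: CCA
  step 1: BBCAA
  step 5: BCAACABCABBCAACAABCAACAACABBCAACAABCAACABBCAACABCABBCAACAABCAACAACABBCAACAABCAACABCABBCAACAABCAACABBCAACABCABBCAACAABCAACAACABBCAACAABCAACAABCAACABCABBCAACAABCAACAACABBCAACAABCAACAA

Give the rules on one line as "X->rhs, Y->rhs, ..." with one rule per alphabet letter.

  step 0 ⇒ step 1: CCA ⇒ B·B·CAA
    A ↦ CAA
    C ↦ B
    B ↦ CAB  (constrained at step 1)

A->CAA, B->CAB, C->B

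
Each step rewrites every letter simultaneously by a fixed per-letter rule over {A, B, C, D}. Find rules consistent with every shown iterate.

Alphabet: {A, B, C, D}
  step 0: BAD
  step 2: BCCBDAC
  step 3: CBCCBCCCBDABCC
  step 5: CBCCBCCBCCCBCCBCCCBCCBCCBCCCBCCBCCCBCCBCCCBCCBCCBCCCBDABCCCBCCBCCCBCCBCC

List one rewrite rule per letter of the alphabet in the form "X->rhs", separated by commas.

  step 2 ⇒ step 3: BCCBDAC ⇒ C·BCC·BCC·C·B·DA·BCC
    A ↦ DA
    B ↦ C
    C ↦ BCC
    D ↦ B

A->DA, B->C, C->BCC, D->B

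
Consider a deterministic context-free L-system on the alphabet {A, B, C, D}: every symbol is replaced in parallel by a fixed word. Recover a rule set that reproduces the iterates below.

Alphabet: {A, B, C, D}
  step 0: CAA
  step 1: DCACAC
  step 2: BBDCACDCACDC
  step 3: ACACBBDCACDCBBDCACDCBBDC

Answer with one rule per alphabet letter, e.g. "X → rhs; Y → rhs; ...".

A->AC, B->AC, C->DC, D->BB

  step 2 ⇒ step 3: BBDCACDCACDC ⇒ AC·AC·BB·DC·AC·DC·BB·DC·AC·DC·BB·DC
    A ↦ AC
    B ↦ AC
    C ↦ DC
    D ↦ BB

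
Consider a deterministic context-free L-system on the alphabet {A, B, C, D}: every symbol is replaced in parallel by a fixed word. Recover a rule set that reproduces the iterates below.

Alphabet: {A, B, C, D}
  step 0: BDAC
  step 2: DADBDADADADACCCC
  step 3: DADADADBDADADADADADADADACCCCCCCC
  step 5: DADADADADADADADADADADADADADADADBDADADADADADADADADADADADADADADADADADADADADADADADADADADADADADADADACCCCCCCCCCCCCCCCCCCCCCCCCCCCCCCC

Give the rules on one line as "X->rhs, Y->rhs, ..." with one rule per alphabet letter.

  step 2 ⇒ step 3: DADBDADADADACCCC ⇒ DA·DA·DA·DB·DA·DA·DA·DA·DA·DA·DA·DA·CC·CC·CC·CC
    A ↦ DA
    B ↦ DB
    C ↦ CC
    D ↦ DA

A->DA, B->DB, C->CC, D->DA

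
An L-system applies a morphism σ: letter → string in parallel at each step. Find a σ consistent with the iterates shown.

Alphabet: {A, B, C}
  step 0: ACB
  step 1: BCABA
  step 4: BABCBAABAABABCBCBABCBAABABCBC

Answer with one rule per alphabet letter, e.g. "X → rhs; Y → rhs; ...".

A->BC, B->BA, C->A

  step 0 ⇒ step 1: ACB ⇒ BC·A·BA
    A ↦ BC
    B ↦ BA
    C ↦ A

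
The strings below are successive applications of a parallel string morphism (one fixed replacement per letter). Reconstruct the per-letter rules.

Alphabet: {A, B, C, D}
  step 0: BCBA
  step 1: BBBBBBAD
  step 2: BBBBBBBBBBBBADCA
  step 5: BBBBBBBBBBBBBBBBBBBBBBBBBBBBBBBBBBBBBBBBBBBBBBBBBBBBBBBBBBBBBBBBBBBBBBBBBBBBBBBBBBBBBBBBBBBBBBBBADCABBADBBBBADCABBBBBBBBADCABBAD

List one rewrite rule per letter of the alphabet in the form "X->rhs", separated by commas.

  step 1 ⇒ step 2: BBBBBBAD ⇒ BB·BB·BB·BB·BB·BB·AD·CA
    A ↦ AD
    B ↦ BB
    D ↦ CA
  step 0 ⇒ step 1: BCBA ⇒ BB·BB·BB·AD
    C ↦ BB

A->AD, B->BB, C->BB, D->CA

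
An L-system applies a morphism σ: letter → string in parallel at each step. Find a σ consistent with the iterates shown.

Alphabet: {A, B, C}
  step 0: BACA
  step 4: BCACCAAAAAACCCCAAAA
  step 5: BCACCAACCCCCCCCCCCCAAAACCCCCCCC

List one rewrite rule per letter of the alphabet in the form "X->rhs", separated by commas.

  step 4 ⇒ step 5: BCACCAAAAAACCCCAAAA ⇒ BC·A·CC·A·A·CC·CC·CC·CC·CC·CC·A·A·A·A·CC·CC·CC·CC
    A ↦ CC
    B ↦ BC
    C ↦ A

A->CC, B->BC, C->A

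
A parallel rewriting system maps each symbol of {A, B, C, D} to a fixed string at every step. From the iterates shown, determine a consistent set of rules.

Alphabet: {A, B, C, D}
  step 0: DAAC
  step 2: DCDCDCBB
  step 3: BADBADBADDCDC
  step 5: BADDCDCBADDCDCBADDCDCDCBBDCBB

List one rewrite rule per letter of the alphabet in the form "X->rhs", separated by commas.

  step 2 ⇒ step 3: DCDCDCBB ⇒ B·AD·B·AD·B·AD·DC·DC
    B ↦ DC
    C ↦ AD
    D ↦ B
    A ↦ B  (constrained at step 0)

A->B, B->DC, C->AD, D->B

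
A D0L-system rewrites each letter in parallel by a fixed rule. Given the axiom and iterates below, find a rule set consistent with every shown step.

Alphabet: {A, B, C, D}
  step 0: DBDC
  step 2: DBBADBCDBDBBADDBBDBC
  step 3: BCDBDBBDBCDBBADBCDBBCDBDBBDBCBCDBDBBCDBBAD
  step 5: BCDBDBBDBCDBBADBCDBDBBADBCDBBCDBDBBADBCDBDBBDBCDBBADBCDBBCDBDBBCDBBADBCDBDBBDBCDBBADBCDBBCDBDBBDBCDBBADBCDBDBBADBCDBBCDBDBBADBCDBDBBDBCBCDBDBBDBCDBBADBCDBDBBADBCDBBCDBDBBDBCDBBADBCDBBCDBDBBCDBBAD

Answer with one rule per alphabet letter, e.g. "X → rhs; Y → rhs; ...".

  step 2 ⇒ step 3: DBBADBCDBDBBADDBBDBC ⇒ BC·DB·DB·BD·BC·DB·BAD·BC·DB·BC·DB·DB·BD·BC·BC·DB·DB·BC·DB·BAD
    A ↦ BD
    B ↦ DB
    C ↦ BAD
    D ↦ BC

A->BD, B->DB, C->BAD, D->BC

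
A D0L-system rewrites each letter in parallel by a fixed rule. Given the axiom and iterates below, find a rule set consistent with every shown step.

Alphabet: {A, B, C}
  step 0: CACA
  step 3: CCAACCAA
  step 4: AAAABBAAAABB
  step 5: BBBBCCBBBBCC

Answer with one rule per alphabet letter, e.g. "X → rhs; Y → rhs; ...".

A->B, B->C, C->AA

  step 4 ⇒ step 5: AAAABBAAAABB ⇒ B·B·B·B·C·C·B·B·B·B·C·C
    A ↦ B
    B ↦ C
  step 3 ⇒ step 4: CCAACCAA ⇒ AA·AA·B·B·AA·AA·B·B
    C ↦ AA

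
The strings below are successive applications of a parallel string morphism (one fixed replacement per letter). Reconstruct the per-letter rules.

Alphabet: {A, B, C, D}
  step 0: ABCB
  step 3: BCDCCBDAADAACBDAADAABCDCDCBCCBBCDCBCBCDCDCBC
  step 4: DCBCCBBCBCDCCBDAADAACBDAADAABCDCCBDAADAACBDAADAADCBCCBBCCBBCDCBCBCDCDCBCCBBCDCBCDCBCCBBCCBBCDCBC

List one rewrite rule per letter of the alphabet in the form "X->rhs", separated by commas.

  step 3 ⇒ step 4: BCDCCBDAADAACBDAADAABCDCDCBCCBBCDCBCBCDCDCBC ⇒ DC·BC·CB·BC·BC·DC·CB·DAA·DAA·CB·DAA·DAA·BC·DC·CB·DAA·DAA·CB·DAA·DAA·DC·BC·CB·BC·CB·BC·DC·BC·BC·DC·DC·BC·CB·BC·DC·BC·DC·BC·CB·BC·CB·BC·DC·BC
    A ↦ DAA
    B ↦ DC
    C ↦ BC
    D ↦ CB

A->DAA, B->DC, C->BC, D->CB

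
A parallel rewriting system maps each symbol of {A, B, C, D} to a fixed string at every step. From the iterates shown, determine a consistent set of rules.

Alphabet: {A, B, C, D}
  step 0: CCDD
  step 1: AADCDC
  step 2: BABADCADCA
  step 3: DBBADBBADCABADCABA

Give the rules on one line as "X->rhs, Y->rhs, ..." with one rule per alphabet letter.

  step 2 ⇒ step 3: BABADCADCA ⇒ DB·BA·DB·BA·DC·A·BA·DC·A·BA
    A ↦ BA
    B ↦ DB
    C ↦ A
    D ↦ DC

A->BA, B->DB, C->A, D->DC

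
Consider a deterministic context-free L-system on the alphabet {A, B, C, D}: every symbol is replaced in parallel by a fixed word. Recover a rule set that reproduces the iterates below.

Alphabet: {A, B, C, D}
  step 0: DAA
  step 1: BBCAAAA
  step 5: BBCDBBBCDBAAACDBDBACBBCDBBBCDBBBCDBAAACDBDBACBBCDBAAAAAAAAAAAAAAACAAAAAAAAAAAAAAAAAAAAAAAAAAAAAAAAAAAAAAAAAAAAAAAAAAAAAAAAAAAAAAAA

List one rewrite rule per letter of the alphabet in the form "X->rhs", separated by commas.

  step 0 ⇒ step 1: DAA ⇒ BBC·AA·AA
    A ↦ AA
    D ↦ BBC
    B ↦ DB  (constrained at step 1)
    C ↦ AC  (constrained at step 1)

A->AA, B->DB, C->AC, D->BBC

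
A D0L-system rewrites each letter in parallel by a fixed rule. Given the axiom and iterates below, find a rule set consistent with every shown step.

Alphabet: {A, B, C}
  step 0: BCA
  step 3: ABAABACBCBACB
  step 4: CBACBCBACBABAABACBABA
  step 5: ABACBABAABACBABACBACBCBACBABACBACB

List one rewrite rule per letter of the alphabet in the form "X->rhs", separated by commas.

A->CB, B->A, C->AB

  step 4 ⇒ step 5: CBACBCBACBABAABACBABA ⇒ AB·A·CB·AB·A·AB·A·CB·AB·A·CB·A·CB·CB·A·CB·AB·A·CB·A·CB
    A ↦ CB
    B ↦ A
    C ↦ AB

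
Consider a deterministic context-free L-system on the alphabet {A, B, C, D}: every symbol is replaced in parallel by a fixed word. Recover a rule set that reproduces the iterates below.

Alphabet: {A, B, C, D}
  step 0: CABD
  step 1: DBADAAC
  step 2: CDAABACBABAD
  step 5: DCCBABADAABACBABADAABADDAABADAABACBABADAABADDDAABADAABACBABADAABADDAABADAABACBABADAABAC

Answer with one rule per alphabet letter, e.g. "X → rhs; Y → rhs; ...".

  step 1 ⇒ step 2: DBADAAC ⇒ C·DAA·BA·C·BA·BA·D
    A ↦ BA
    B ↦ DAA
    C ↦ D
    D ↦ C

A->BA, B->DAA, C->D, D->C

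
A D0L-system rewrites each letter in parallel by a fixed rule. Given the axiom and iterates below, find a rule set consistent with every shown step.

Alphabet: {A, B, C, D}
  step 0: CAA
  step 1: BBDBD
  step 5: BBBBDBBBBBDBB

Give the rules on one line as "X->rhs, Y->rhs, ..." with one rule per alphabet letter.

A->BD, B->C, C->B, D->AC

  step 0 ⇒ step 1: CAA ⇒ B·BD·BD
    A ↦ BD
    C ↦ B
    B ↦ C  (constrained at step 1)
    D ↦ AC  (constrained at step 1)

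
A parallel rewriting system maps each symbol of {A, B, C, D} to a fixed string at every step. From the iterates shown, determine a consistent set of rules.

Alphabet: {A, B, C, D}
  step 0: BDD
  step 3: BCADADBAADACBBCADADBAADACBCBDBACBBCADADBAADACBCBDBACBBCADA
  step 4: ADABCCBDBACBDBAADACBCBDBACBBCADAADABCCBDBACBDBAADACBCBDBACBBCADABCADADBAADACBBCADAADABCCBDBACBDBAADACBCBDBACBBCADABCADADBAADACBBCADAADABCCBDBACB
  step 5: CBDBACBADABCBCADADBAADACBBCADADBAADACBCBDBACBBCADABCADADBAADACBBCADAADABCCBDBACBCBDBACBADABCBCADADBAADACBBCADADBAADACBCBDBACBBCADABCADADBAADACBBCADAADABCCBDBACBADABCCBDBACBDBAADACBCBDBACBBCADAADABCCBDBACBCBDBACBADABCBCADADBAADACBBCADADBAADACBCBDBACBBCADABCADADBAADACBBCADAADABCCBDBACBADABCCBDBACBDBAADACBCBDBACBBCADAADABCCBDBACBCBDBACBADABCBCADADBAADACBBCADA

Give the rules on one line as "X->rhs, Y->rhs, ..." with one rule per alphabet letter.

A->CB, B->ADA, C->BC, D->DBA

  step 4 ⇒ step 5: ADABCCBDBACBDBAADACBCBDBACBBCADAADABCCBDBACBDBAADACBCBDBACBBCADABCADADBAADACBBCADAADABCCBDBACBDBAADACBCBDBACBBCADABCADADBAADACBBCADAADABCCBDBACB ⇒ CB·DBA·CB·ADA·BC·BC·ADA·DBA·ADA·CB·BC·ADA·DBA·ADA·CB·CB·DBA·CB·BC·ADA·BC·ADA·DBA·ADA·CB·BC·ADA·ADA·BC·CB·DBA·CB·CB·DBA·CB·ADA·BC·BC·ADA·DBA·ADA·CB·BC·ADA·DBA·ADA·CB·CB·DBA·CB·BC·ADA·BC·ADA·DBA·ADA·CB·BC·ADA·ADA·BC·CB·DBA·CB·ADA·BC·CB·DBA·CB·DBA·ADA·CB·CB·DBA·CB·BC·ADA·ADA·BC·CB·DBA·CB·CB·DBA·CB·ADA·BC·BC·ADA·DBA·ADA·CB·BC·ADA·DBA·ADA·CB·CB·DBA·CB·BC·ADA·BC·ADA·DBA·ADA·CB·BC·ADA·ADA·BC·CB·DBA·CB·ADA·BC·CB·DBA·CB·DBA·ADA·CB·CB·DBA·CB·BC·ADA·ADA·BC·CB·DBA·CB·CB·DBA·CB·ADA·BC·BC·ADA·DBA·ADA·CB·BC·ADA
    A ↦ CB
    B ↦ ADA
    C ↦ BC
    D ↦ DBA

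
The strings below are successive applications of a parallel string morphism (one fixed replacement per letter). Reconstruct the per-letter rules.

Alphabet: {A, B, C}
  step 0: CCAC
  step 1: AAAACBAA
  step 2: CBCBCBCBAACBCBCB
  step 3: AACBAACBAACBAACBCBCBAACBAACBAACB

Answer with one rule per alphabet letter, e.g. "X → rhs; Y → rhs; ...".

A->CB, B->CB, C->AA

  step 2 ⇒ step 3: CBCBCBCBAACBCBCB ⇒ AA·CB·AA·CB·AA·CB·AA·CB·CB·CB·AA·CB·AA·CB·AA·CB
    A ↦ CB
    B ↦ CB
    C ↦ AA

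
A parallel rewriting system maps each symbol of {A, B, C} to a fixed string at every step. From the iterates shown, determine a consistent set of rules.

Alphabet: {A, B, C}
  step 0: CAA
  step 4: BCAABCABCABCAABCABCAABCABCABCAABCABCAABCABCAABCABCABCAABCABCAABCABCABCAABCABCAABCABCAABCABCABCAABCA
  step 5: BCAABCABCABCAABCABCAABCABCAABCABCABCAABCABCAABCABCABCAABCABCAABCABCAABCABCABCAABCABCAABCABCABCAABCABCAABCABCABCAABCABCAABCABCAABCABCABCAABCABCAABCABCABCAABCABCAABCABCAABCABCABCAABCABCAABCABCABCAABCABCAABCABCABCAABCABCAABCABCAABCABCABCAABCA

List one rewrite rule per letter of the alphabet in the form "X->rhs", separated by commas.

A->BCA, B->BCA, C->A

  step 4 ⇒ step 5: BCAABCABCABCAABCABCAABCABCABCAABCABCAABCABCAABCABCABCAABCABCAABCABCABCAABCABCAABCABCAABCABCABCAABCA ⇒ BCA·A·BCA·BCA·BCA·A·BCA·BCA·A·BCA·BCA·A·BCA·BCA·BCA·A·BCA·BCA·A·BCA·BCA·BCA·A·BCA·BCA·A·BCA·BCA·A·BCA·BCA·BCA·A·BCA·BCA·A·BCA·BCA·BCA·A·BCA·BCA·A·BCA·BCA·BCA·A·BCA·BCA·A·BCA·BCA·A·BCA·BCA·BCA·A·BCA·BCA·A·BCA·BCA·BCA·A·BCA·BCA·A·BCA·BCA·A·BCA·BCA·BCA·A·BCA·BCA·A·BCA·BCA·BCA·A·BCA·BCA·A·BCA·BCA·BCA·A·BCA·BCA·A·BCA·BCA·A·BCA·BCA·BCA·A·BCA
    A ↦ BCA
    B ↦ BCA
    C ↦ A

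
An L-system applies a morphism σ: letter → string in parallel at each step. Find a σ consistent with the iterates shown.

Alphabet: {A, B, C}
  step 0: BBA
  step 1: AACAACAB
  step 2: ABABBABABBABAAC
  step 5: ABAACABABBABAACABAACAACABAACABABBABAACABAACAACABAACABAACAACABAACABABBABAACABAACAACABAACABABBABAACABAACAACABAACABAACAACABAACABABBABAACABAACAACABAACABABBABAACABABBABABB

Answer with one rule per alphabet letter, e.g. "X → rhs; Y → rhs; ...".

A->AB, B->AAC, C->B

  step 1 ⇒ step 2: AACAACAB ⇒ AB·AB·B·AB·AB·B·AB·AAC
    A ↦ AB
    B ↦ AAC
    C ↦ B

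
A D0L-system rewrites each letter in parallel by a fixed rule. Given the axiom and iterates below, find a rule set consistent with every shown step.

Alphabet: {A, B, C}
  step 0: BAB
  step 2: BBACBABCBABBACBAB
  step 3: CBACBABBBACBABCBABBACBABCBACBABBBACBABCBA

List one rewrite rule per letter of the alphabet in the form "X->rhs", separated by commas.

  step 2 ⇒ step 3: BBACBABCBABBACBAB ⇒ CBA·CBA·B·BBA·CBA·B·CBA·BBA·CBA·B·CBA·CBA·B·BBA·CBA·B·CBA
    A ↦ B
    B ↦ CBA
    C ↦ BBA

A->B, B->CBA, C->BBA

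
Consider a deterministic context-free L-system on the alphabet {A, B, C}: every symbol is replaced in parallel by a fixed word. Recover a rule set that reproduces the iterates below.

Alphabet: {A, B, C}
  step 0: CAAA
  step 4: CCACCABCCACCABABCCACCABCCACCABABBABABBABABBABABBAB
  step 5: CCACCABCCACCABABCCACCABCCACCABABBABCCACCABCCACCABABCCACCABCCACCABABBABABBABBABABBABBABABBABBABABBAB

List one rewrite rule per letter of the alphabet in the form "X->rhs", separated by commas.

  step 4 ⇒ step 5: CCACCABCCACCABABCCACCABCCACCABABBABABBABABBABABBAB ⇒ CCA·CCA·B·CCA·CCA·B·AB·CCA·CCA·B·CCA·CCA·B·AB·B·AB·CCA·CCA·B·CCA·CCA·B·AB·CCA·CCA·B·CCA·CCA·B·AB·B·AB·AB·B·AB·B·AB·AB·B·AB·B·AB·AB·B·AB·B·AB·AB·B·AB
    A ↦ B
    B ↦ AB
    C ↦ CCA

A->B, B->AB, C->CCA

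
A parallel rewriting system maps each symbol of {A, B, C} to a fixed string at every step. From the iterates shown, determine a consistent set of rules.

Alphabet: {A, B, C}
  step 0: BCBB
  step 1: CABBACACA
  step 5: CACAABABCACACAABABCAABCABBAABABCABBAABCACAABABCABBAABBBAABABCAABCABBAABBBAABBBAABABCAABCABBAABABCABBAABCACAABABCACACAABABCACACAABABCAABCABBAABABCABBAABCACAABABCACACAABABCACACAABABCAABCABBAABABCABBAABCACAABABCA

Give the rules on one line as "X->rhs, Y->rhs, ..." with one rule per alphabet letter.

A->AB, B->CA, C->BBA

  step 0 ⇒ step 1: BCBB ⇒ CA·BBA·CA·CA
    B ↦ CA
    C ↦ BBA
    A ↦ AB  (constrained at step 1)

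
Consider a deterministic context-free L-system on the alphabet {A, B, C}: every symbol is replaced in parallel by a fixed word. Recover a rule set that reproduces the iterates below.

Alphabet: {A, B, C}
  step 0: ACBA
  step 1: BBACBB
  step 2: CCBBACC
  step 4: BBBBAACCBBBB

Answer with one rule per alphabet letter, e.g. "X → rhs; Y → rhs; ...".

  step 1 ⇒ step 2: BBACBB ⇒ C·C·BB·A·C·C
    A ↦ BB
    B ↦ C
    C ↦ A

A->BB, B->C, C->A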